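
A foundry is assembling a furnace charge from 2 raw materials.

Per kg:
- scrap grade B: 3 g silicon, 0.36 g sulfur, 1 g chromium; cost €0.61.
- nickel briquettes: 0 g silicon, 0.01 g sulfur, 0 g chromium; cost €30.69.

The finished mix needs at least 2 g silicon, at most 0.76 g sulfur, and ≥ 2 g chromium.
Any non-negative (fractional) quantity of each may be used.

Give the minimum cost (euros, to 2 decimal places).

€1.22

Let x1 = kg of scrap grade B, x2 = kg of nickel briquettes.
min 0.61x1 + 30.69x2 subject to:
  3x1 ≥ 2   (silicon)
  0.36x1 + 0.01x2 ≤ 0.76   (sulfur)
  1x1 ≥ 2   (chromium)
  x1, x2 ≥ 0.
The minimum-cost mix takes nothing from nickel briquettes — only scrap grade B. There the chromium constraint is tight.
That vertex is x1 = 2.
Objective = 0.61·2 = 1.2200.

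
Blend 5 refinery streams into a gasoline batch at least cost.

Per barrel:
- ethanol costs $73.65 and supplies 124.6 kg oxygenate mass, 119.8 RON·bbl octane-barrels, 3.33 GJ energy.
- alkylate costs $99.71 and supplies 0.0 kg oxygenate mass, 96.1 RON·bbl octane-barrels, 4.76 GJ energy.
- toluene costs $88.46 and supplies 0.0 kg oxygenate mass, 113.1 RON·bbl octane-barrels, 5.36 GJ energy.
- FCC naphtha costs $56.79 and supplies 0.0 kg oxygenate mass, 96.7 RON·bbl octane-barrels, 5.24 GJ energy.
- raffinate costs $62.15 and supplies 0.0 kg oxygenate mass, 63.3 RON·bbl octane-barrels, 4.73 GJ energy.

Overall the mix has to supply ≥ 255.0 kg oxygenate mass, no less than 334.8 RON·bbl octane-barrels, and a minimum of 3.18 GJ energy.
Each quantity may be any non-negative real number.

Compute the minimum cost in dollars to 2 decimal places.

Set it up as a linear program. Let x1 = barrels of ethanol, x2 = barrels of alkylate, x3 = barrels of toluene, x4 = barrels of FCC naphtha, x5 = barrels of raffinate.
Minimise 73.65x1 + 99.71x2 + 88.46x3 + 56.79x4 + 62.15x5 with:
  124.6x1 ≥ 255   (oxygenate mass)
  119.8x1 + 96.1x2 + 113.1x3 + 96.7x4 + 63.3x5 ≥ 334.8   (octane-barrels)
  3.33x1 + 4.76x2 + 5.36x3 + 5.24x4 + 4.73x5 ≥ 3.18   (energy)
  x1, x2, x3, x4, x5 ≥ 0.
At the optimum only ethanol, FCC naphtha are positive (alkylate, toluene, raffinate = 0). There the oxygenate mass and octane-barrels constraints are tight.
Solving gives x1 = 2.0465, x4 = 0.92682.
Hence cost = 73.65·2.0465 + 56.79·0.92682 = $203.3588.

$203.36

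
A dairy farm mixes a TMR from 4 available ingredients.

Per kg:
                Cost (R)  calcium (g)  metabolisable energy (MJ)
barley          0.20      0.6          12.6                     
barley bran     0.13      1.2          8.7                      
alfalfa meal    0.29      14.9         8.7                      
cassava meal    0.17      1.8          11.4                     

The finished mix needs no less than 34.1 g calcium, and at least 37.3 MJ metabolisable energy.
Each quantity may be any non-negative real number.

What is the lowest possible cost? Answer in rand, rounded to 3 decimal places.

R0.890

This is a linear program. Let x1 = kg of barley, x2 = kg of barley bran, x3 = kg of alfalfa meal, x4 = kg of cassava meal.
Minimise 0.2x1 + 0.13x2 + 0.29x3 + 0.17x4 with:
  0.6x1 + 1.2x2 + 14.9x3 + 1.8x4 ≥ 34.1   (calcium)
  12.6x1 + 8.7x2 + 8.7x3 + 11.4x4 ≥ 37.3   (metabolisable energy)
  x1, x2, x3, x4 ≥ 0.
The minimum-cost mix takes nothing from barley, barley bran — only alfalfa meal, cassava meal. The calcium and metabolisable energy requirements are met with equality.
Optimal quantities: alfalfa meal = 2.0856 kg, cassava meal = 1.6803 kg.
Objective = 0.29·2.0856 + 0.17·1.6803 = 0.89048.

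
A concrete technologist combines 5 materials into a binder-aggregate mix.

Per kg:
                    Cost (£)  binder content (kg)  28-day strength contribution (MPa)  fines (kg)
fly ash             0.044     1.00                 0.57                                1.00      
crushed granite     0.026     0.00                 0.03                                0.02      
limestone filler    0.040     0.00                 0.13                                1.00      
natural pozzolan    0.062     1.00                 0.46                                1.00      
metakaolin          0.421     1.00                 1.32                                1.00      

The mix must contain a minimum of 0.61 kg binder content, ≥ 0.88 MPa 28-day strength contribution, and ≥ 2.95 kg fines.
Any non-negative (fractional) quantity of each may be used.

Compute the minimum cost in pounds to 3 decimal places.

£0.123

This is a linear program. Let x1 = kg of fly ash, x2 = kg of crushed granite, x3 = kg of limestone filler, x4 = kg of natural pozzolan, x5 = kg of metakaolin.
Minimize 0.044x1 + 0.026x2 + 0.04x3 + 0.062x4 + 0.421x5 with:
  1x1 + 1x4 + 1x5 ≥ 0.61   (binder content)
  0.57x1 + 0.03x2 + 0.13x3 + 0.46x4 + 1.32x5 ≥ 0.88   (28-day strength contribution)
  1x1 + 0.02x2 + 1x3 + 1x4 + 1x5 ≥ 2.95   (fines)
  x1, x2, x3, x4, x5 ≥ 0.
The minimum-cost mix takes nothing from crushed granite, natural pozzolan, metakaolin — only fly ash, limestone filler. There the 28-day strength contribution and fines constraints are tight.
Solving gives x1 = 1.128, x3 = 1.822.
Hence cost = 0.044·1.128 + 0.04·1.822 = £0.12251.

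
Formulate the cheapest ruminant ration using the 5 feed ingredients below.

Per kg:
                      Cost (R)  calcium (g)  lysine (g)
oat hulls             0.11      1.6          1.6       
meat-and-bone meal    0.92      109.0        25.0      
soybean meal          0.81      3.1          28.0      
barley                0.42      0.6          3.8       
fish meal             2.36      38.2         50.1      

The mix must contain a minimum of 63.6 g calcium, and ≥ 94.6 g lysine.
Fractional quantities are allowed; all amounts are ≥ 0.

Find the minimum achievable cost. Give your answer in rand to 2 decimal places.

R2.84

This is a linear program. Let x1 = kg of oat hulls, x2 = kg of meat-and-bone meal, x3 = kg of soybean meal, x4 = kg of barley, x5 = kg of fish meal.
min 0.11x1 + 0.92x2 + 0.81x3 + 0.42x4 + 2.36x5 with:
  1.6x1 + 109x2 + 3.1x3 + 0.6x4 + 38.2x5 ≥ 63.6   (calcium)
  1.6x1 + 25x2 + 28x3 + 3.8x4 + 50.1x5 ≥ 94.6   (lysine)
  x1, x2, x3, x4, x5 ≥ 0.
At the optimum only meat-and-bone meal, soybean meal are positive (oat hulls, barley, fish meal = 0). There the calcium and lysine constraints are tight.
Optimal quantities: meat-and-bone meal = 0.5001 kg, soybean meal = 2.932 kg.
Objective = 0.92·0.5001 + 0.81·2.932 = 2.83501.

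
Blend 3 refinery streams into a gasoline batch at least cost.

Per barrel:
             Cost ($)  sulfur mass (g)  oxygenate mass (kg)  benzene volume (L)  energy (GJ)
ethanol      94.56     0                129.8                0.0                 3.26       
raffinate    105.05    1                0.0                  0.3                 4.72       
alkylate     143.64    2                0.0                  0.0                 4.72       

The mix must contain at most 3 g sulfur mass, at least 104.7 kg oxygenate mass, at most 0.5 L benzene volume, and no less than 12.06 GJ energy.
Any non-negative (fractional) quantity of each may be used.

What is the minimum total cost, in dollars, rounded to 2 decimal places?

$296.72

Let x1 = barrels of ethanol, x2 = barrels of raffinate, x3 = barrels of alkylate.
Minimise 94.56x1 + 105.05x2 + 143.64x3 subject to:
  1x2 + 2x3 ≤ 3   (sulfur mass)
  129.8x1 ≥ 104.7   (oxygenate mass)
  0.3x2 ≤ 0.5   (benzene volume)
  3.26x1 + 4.72x2 + 4.72x3 ≥ 12.06   (energy)
  x1, x2, x3 ≥ 0.
The minimum-cost mix takes nothing from alkylate — only ethanol, raffinate. Binding constraints: benzene volume and energy.
So ethanol = 1.286 barrels, raffinate = 1.667 barrels.
Objective = 94.56·1.286 + 105.05·1.667 = 296.7225.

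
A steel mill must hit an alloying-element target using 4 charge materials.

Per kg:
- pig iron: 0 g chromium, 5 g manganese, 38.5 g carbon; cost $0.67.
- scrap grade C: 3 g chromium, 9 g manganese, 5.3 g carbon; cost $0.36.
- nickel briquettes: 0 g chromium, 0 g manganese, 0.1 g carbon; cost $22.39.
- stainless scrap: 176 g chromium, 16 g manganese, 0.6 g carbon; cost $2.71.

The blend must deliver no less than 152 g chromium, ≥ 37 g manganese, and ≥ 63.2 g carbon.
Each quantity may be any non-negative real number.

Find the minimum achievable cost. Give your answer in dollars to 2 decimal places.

$3.85

Let x1 = kg of pig iron, x2 = kg of scrap grade C, x3 = kg of nickel briquettes, x4 = kg of stainless scrap.
min 0.67x1 + 0.36x2 + 22.39x3 + 2.71x4 subject to:
  3x2 + 176x4 ≥ 152   (chromium)
  5x1 + 9x2 + 16x4 ≥ 37   (manganese)
  38.5x1 + 5.3x2 + 0.1x3 + 0.6x4 ≥ 63.2   (carbon)
  x1, x2, x3, x4 ≥ 0.
The cheapest feasible vertex uses only pig iron, scrap grade C, stainless scrap; nickel briquettes is not used. The chromium, manganese, carbon requirements are met with equality.
That vertex is x1 = 1.371, x2 = 1.871, x4 = 0.8317.
Objective = 0.67·1.371 + 0.36·1.871 + 2.71·0.8317 = 3.8460.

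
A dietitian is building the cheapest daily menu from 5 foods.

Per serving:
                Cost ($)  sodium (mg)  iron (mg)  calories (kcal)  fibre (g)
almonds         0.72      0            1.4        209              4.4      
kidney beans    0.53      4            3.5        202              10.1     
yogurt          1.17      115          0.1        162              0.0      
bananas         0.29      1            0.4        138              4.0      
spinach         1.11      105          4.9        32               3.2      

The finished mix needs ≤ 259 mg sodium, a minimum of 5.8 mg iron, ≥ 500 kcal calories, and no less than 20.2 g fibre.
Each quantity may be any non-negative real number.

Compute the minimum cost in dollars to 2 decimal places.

$1.21

Let x1 = servings of almonds, x2 = servings of kidney beans, x3 = servings of yogurt, x4 = servings of bananas, x5 = servings of spinach.
Minimise 0.72x1 + 0.53x2 + 1.17x3 + 0.29x4 + 1.11x5 subject to:
  4x2 + 115x3 + 1x4 + 105x5 ≤ 259   (sodium)
  1.4x1 + 3.5x2 + 0.1x3 + 0.4x4 + 4.9x5 ≥ 5.8   (iron)
  209x1 + 202x2 + 162x3 + 138x4 + 32x5 ≥ 500   (calories)
  4.4x1 + 10.1x2 + 4x4 + 3.2x5 ≥ 20.2   (fibre)
  x1, x2, x3, x4, x5 ≥ 0.
At the optimum only kidney beans, bananas are positive (almonds, yogurt, spinach = 0). The iron and calories requirements are met with equality.
That vertex is x2 = 1.493, x4 = 1.438.
Cost = 0.53·1.493 + 0.29·1.438 = 1.2083.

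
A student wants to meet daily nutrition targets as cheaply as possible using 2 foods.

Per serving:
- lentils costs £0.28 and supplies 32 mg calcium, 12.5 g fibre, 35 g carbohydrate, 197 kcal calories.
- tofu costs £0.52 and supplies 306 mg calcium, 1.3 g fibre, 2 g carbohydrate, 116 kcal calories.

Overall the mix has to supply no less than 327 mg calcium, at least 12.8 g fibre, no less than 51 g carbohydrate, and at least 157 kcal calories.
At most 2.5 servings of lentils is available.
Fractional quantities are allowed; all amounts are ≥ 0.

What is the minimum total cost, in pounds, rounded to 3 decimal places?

Treat it as an LP. Let x1 = servings of lentils, x2 = servings of tofu.
min 0.28x1 + 0.52x2 subject to:
  32x1 + 306x2 ≥ 327   (calcium)
  12.5x1 + 1.3x2 ≥ 12.8   (fibre)
  35x1 + 2x2 ≥ 51   (carbohydrate)
  197x1 + 116x2 ≥ 157   (calories)
  x1 ≤ 2.5
  x1, x2 ≥ 0.
Both inputs are positive at the optimum. Binding constraints: calcium and carbohydrate.
Solving gives x1 = 1.4045, x2 = 0.92175.
Total cost: 0.28·1.4045 + 0.52·0.92175 = 0.87257.

£0.873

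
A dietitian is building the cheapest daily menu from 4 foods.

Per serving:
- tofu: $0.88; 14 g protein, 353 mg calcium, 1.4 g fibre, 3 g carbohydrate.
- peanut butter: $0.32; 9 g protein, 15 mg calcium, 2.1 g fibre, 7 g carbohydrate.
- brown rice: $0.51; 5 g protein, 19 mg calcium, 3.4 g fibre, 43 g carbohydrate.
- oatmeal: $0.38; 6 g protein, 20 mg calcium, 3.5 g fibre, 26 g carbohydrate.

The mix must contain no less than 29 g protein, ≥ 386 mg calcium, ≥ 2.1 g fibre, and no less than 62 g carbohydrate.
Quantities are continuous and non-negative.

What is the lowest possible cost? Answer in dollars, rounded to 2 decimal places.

Treat it as an LP. Let x1 = servings of tofu, x2 = servings of peanut butter, x3 = servings of brown rice, x4 = servings of oatmeal.
Minimise 0.88x1 + 0.32x2 + 0.51x3 + 0.38x4 s.t.:
  14x1 + 9x2 + 5x3 + 6x4 ≥ 29   (protein)
  353x1 + 15x2 + 19x3 + 20x4 ≥ 386   (calcium)
  1.4x1 + 2.1x2 + 3.4x3 + 3.5x4 ≥ 2.1   (fibre)
  3x1 + 7x2 + 43x3 + 26x4 ≥ 62   (carbohydrate)
  x1, x2, x3, x4 ≥ 0.
The optimal basis is {tofu, peanut butter, oatmeal}; brown rice drops out. Binding constraints: protein, calcium, carbohydrate.
Optimal quantities: tofu = 0.9574 servings, peanut butter = 0.2642 servings, oatmeal = 2.203 servings.
Cost = 0.88·0.9574 + 0.32·0.2642 + 0.38·2.203 = 1.7642.

$1.76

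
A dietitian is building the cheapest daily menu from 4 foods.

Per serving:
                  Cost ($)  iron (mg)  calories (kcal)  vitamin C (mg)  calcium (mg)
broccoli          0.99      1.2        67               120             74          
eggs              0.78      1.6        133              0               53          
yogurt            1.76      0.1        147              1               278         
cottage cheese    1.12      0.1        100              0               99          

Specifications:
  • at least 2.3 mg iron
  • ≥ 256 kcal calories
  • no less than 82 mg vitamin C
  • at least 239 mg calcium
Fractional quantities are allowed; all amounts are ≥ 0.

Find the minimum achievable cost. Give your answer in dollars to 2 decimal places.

Let x1 = servings of broccoli, x2 = servings of eggs, x3 = servings of yogurt, x4 = servings of cottage cheese.
min 0.99x1 + 0.78x2 + 1.76x3 + 1.12x4 with:
  1.2x1 + 1.6x2 + 0.1x3 + 0.1x4 ≥ 2.3   (iron)
  67x1 + 133x2 + 147x3 + 100x4 ≥ 256   (calories)
  120x1 + 1x3 ≥ 82   (vitamin C)
  74x1 + 53x2 + 278x3 + 99x4 ≥ 239   (calcium)
  x1, x2, x3, x4 ≥ 0.
At the optimum only broccoli, eggs, yogurt are positive (cottage cheese = 0). The calories, vitamin C, calcium requirements are met with equality.
So broccoli = 0.6794 servings, eggs = 1.054 servings, yogurt = 0.4779 servings.
Objective = 0.99·0.6794 + 0.78·1.054 + 1.76·0.4779 = 2.3358.

$2.34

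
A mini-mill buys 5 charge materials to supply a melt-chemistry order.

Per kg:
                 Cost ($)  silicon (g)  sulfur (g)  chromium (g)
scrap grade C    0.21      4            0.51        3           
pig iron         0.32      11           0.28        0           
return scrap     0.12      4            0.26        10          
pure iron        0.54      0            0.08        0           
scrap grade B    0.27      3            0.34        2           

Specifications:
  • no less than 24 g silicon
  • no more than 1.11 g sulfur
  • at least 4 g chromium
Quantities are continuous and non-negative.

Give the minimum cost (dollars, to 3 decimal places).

$0.700

Set it up as a linear program. Let x1 = kg of scrap grade C, x2 = kg of pig iron, x3 = kg of return scrap, x4 = kg of pure iron, x5 = kg of scrap grade B.
min 0.21x1 + 0.32x2 + 0.12x3 + 0.54x4 + 0.27x5 subject to:
  4x1 + 11x2 + 4x3 + 3x5 ≥ 24   (silicon)
  0.51x1 + 0.28x2 + 0.26x3 + 0.08x4 + 0.34x5 ≤ 1.11   (sulfur)
  3x1 + 10x3 + 2x5 ≥ 4   (chromium)
  x1, x2, x3, x4, x5 ≥ 0.
The cheapest feasible vertex uses only pig iron, return scrap; scrap grade C, pure iron, scrap grade B are not used. Binding constraints: silicon and chromium.
Solving gives x2 = 2.036, x3 = 0.4.
Objective = 0.32·2.036 + 0.12·0.4 = 0.69952.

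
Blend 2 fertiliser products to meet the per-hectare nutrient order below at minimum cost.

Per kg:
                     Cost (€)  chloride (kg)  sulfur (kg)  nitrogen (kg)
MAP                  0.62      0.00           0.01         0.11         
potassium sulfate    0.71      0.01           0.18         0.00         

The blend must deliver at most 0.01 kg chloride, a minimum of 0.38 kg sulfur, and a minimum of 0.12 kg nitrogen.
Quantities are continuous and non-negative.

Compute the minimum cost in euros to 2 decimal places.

Let x1 = kg of MAP, x2 = kg of potassium sulfate.
Minimise 0.62x1 + 0.71x2 with:
  0.01x2 ≤ 0.01   (chloride)
  0.01x1 + 0.18x2 ≥ 0.38   (sulfur)
  0.11x1 ≥ 0.12   (nitrogen)
  x1, x2 ≥ 0.
Both inputs are positive at the optimum. Binding constraints: chloride and sulfur.
Optimal quantities: MAP = 20 kg, potassium sulfate = 1 kg.
Total cost: 0.62·20 + 0.71·1 = 13.1100.

€13.11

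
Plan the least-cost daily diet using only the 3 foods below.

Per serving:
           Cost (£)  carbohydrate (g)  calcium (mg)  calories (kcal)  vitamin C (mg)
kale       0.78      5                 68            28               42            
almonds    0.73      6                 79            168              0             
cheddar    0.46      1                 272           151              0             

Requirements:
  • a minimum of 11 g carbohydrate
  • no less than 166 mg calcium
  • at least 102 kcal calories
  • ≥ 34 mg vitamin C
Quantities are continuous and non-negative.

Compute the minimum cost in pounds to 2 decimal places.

This is a linear program. Let x1 = servings of kale, x2 = servings of almonds, x3 = servings of cheddar.
min 0.78x1 + 0.73x2 + 0.46x3 with:
  5x1 + 6x2 + 1x3 ≥ 11   (carbohydrate)
  68x1 + 79x2 + 272x3 ≥ 166   (calcium)
  28x1 + 168x2 + 151x3 ≥ 102   (calories)
  42x1 ≥ 34   (vitamin C)
  x1, x2, x3 ≥ 0.
The optimal mix uses every input. Binding constraints: carbohydrate, calcium, vitamin C.
That vertex is x1 = 0.8095, x2 = 1.146, x3 = 0.075.
Cost = 0.78·0.8095 + 0.73·1.146 + 0.46·0.075 = 1.5025.

£1.50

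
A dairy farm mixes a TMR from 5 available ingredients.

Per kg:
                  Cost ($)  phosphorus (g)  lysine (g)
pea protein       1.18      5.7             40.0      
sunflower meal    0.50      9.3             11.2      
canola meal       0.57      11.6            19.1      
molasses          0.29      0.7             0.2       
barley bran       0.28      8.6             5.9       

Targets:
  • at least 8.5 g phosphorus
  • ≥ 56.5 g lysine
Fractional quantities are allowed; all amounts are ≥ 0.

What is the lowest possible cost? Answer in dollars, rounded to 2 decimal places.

Let x1 = kg of pea protein, x2 = kg of sunflower meal, x3 = kg of canola meal, x4 = kg of molasses, x5 = kg of barley bran.
Minimize 1.18x1 + 0.5x2 + 0.57x3 + 0.29x4 + 0.28x5 with:
  5.7x1 + 9.3x2 + 11.6x3 + 0.7x4 + 8.6x5 ≥ 8.5   (phosphorus)
  40x1 + 11.2x2 + 19.1x3 + 0.2x4 + 5.9x5 ≥ 56.5   (lysine)
  x1, x2, x3, x4, x5 ≥ 0.
The optimal basis is {pea protein, canola meal}; sunflower meal, molasses, barley bran drop out. There the phosphorus and lysine constraints are tight.
Optimal quantities: pea protein = 1.388 kg, canola meal = 0.05054 kg.
Objective = 1.18·1.388 + 0.57·0.05054 = 1.6666.

$1.67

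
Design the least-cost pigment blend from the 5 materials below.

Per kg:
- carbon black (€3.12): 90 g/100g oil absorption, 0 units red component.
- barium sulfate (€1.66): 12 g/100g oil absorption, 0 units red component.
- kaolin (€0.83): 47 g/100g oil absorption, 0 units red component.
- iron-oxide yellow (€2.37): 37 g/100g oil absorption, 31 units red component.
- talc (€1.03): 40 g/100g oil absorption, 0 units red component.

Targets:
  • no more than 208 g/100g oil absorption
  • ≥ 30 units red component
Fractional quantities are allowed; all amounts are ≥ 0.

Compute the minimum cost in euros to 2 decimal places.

€2.29

Treat it as an LP. Let x1 = kg of carbon black, x2 = kg of barium sulfate, x3 = kg of kaolin, x4 = kg of iron-oxide yellow, x5 = kg of talc.
min 3.12x1 + 1.66x2 + 0.83x3 + 2.37x4 + 1.03x5 with:
  90x1 + 12x2 + 47x3 + 37x4 + 40x5 ≤ 208   (oil absorption)
  31x4 ≥ 30   (red component)
  x1, x2, x3, x4, x5 ≥ 0.
At the optimum only iron-oxide yellow is positive (carbon black, barium sulfate, kaolin, talc = 0). The red component requirement is met with equality.
So iron-oxide yellow = 0.9677 kg.
Hence cost = 2.37·0.9677 = €2.2934.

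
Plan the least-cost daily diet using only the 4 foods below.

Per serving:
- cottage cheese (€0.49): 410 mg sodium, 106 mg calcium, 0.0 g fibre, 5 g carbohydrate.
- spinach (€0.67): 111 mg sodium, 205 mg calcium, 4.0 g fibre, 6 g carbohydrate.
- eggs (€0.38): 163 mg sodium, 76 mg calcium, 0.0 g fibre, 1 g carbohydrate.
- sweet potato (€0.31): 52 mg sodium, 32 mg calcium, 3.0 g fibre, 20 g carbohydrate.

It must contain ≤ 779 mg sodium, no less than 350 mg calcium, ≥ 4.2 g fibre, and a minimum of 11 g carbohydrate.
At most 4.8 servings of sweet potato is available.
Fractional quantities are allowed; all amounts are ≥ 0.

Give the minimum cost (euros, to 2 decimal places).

€1.15

This is a linear program. Let x1 = servings of cottage cheese, x2 = servings of spinach, x3 = servings of eggs, x4 = servings of sweet potato.
min 0.49x1 + 0.67x2 + 0.38x3 + 0.31x4 with:
  410x1 + 111x2 + 163x3 + 52x4 ≤ 779   (sodium)
  106x1 + 205x2 + 76x3 + 32x4 ≥ 350   (calcium)
  4x2 + 3x4 ≥ 4.2   (fibre)
  5x1 + 6x2 + 1x3 + 20x4 ≥ 11   (carbohydrate)
  x4 ≤ 4.8
  x1, x2, x3, x4 ≥ 0.
At the optimum only spinach, sweet potato are positive (cottage cheese, eggs = 0). The calcium and carbohydrate requirements are met with equality.
That vertex is x2 = 1.701, x4 = 0.03966.
Cost = 0.67·1.701 + 0.31·0.03966 = 1.1520.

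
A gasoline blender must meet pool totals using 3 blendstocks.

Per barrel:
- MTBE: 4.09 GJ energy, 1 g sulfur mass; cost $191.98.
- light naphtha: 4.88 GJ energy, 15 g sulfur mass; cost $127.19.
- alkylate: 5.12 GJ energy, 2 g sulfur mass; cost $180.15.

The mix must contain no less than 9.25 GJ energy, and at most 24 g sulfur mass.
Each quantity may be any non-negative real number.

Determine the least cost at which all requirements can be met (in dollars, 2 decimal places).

Treat it as an LP. Let x1 = barrels of MTBE, x2 = barrels of light naphtha, x3 = barrels of alkylate.
Minimize 191.98x1 + 127.19x2 + 180.15x3 s.t.:
  4.09x1 + 4.88x2 + 5.12x3 ≥ 9.25   (energy)
  1x1 + 15x2 + 2x3 ≤ 24   (sulfur mass)
  x1, x2, x3 ≥ 0.
The cheapest feasible vertex uses only light naphtha, alkylate; MTBE is not used. There the energy and sulfur mass constraints are tight.
That vertex is x2 = 1.557, x3 = 0.32264.
Cost = 127.19·1.557 + 180.15·0.32264 = 256.1584.

$256.16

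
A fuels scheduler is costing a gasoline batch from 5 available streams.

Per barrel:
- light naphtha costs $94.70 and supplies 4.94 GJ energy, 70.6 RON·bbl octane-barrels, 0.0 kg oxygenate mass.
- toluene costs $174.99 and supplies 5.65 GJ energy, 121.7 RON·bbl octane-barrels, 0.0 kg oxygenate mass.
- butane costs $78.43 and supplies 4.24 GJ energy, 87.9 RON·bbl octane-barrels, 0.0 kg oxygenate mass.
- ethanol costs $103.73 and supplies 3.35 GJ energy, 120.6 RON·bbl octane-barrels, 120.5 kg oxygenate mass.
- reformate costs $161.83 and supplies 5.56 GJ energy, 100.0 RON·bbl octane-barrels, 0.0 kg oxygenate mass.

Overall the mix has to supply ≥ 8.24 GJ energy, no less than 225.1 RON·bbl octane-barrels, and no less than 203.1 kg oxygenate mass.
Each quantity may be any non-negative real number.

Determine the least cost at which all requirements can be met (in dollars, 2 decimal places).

Treat it as an LP. Let x1 = barrels of light naphtha, x2 = barrels of toluene, x3 = barrels of butane, x4 = barrels of ethanol, x5 = barrels of reformate.
Minimize 94.7x1 + 174.99x2 + 78.43x3 + 103.73x4 + 161.83x5 with:
  4.94x1 + 5.65x2 + 4.24x3 + 3.35x4 + 5.56x5 ≥ 8.24   (energy)
  70.6x1 + 121.7x2 + 87.9x3 + 120.6x4 + 100x5 ≥ 225.1   (octane-barrels)
  120.5x4 ≥ 203.1   (oxygenate mass)
  x1, x2, x3, x4, x5 ≥ 0.
The optimal basis is {butane, ethanol}; light naphtha, toluene, reformate drop out. There the energy and oxygenate mass constraints are tight.
So butane = 0.61171 barrels, ethanol = 1.6855 barrels.
Cost = 78.43·0.61171 + 103.73·1.6855 = 222.8133.

$222.81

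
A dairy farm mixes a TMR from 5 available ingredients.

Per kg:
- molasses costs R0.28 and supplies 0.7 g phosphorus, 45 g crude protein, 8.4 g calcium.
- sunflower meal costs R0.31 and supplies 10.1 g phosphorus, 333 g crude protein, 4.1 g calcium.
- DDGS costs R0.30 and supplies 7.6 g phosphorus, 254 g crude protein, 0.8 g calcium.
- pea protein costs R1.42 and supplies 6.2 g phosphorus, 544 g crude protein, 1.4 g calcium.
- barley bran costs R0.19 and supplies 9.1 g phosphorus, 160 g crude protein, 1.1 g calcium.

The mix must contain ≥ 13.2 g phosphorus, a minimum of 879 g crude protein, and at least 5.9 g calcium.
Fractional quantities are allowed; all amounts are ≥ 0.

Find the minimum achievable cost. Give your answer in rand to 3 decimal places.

Set it up as a linear program. Let x1 = kg of molasses, x2 = kg of sunflower meal, x3 = kg of DDGS, x4 = kg of pea protein, x5 = kg of barley bran.
min 0.28x1 + 0.31x2 + 0.3x3 + 1.42x4 + 0.19x5 s.t.:
  0.7x1 + 10.1x2 + 7.6x3 + 6.2x4 + 9.1x5 ≥ 13.2   (phosphorus)
  45x1 + 333x2 + 254x3 + 544x4 + 160x5 ≥ 879   (crude protein)
  8.4x1 + 4.1x2 + 0.8x3 + 1.4x4 + 1.1x5 ≥ 5.9   (calcium)
  x1, x2, x3, x4, x5 ≥ 0.
The cheapest feasible vertex uses only sunflower meal; molasses, DDGS, pea protein, barley bran are not used. The crude protein requirement is met with equality.
Optimal quantities: sunflower meal = 2.64 kg.
Cost = 0.31·2.64 = 0.81840.

R0.818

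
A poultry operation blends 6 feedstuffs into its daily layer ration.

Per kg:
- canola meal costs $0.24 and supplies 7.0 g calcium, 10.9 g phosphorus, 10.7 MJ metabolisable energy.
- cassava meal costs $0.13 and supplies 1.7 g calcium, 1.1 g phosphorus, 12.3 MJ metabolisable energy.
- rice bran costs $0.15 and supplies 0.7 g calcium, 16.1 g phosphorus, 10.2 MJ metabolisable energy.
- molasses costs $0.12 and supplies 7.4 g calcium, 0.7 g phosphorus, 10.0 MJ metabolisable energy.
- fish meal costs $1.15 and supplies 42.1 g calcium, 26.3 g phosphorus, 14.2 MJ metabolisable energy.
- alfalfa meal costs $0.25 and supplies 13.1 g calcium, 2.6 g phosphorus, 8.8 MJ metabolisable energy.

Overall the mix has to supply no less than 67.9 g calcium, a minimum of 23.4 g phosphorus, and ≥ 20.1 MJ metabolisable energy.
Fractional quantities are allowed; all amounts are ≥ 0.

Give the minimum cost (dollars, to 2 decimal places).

Let x1 = kg of canola meal, x2 = kg of cassava meal, x3 = kg of rice bran, x4 = kg of molasses, x5 = kg of fish meal, x6 = kg of alfalfa meal.
min 0.24x1 + 0.13x2 + 0.15x3 + 0.12x4 + 1.15x5 + 0.25x6 with:
  7x1 + 1.7x2 + 0.7x3 + 7.4x4 + 42.1x5 + 13.1x6 ≥ 67.9   (calcium)
  10.9x1 + 1.1x2 + 16.1x3 + 0.7x4 + 26.3x5 + 2.6x6 ≥ 23.4   (phosphorus)
  10.7x1 + 12.3x2 + 10.2x3 + 10x4 + 14.2x5 + 8.8x6 ≥ 20.1   (metabolisable energy)
  x1, x2, x3, x4, x5, x6 ≥ 0.
The optimal basis is {rice bran, molasses}; canola meal, cassava meal, fish meal, alfalfa meal drop out. Binding constraints: calcium and phosphorus.
Optimal quantities: rice bran = 1.059 kg, molasses = 9.076 kg.
Total cost: 0.15·1.059 + 0.12·9.076 = 1.2480.

$1.25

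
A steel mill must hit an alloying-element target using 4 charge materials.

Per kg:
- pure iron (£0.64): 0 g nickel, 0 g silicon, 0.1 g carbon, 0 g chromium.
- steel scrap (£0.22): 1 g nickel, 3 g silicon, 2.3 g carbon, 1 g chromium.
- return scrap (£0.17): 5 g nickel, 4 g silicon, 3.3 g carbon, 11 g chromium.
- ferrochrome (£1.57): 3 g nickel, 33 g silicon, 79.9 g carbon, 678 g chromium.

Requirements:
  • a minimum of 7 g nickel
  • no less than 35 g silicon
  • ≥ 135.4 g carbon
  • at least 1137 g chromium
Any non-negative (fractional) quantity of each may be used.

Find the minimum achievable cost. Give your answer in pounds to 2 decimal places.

Let x1 = kg of pure iron, x2 = kg of steel scrap, x3 = kg of return scrap, x4 = kg of ferrochrome.
min 0.64x1 + 0.22x2 + 0.17x3 + 1.57x4 s.t.:
  1x2 + 5x3 + 3x4 ≥ 7   (nickel)
  3x2 + 4x3 + 33x4 ≥ 35   (silicon)
  0.1x1 + 2.3x2 + 3.3x3 + 79.9x4 ≥ 135.4   (carbon)
  1x2 + 11x3 + 678x4 ≥ 1137   (chromium)
  x1, x2, x3, x4 ≥ 0.
At the optimum only return scrap, ferrochrome are positive (pure iron, steel scrap = 0). Binding constraints: nickel and carbon.
Solving gives x3 = 0.393, x4 = 1.678.
Objective = 0.17·0.393 + 1.57·1.678 = 2.7013.

£2.70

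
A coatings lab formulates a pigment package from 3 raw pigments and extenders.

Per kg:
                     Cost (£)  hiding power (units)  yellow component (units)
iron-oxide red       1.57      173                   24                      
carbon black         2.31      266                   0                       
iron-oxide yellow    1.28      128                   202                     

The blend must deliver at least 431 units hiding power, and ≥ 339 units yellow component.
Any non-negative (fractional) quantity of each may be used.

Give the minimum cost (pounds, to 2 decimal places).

£4.03

Treat it as an LP. Let x1 = kg of iron-oxide red, x2 = kg of carbon black, x3 = kg of iron-oxide yellow.
Minimise 1.57x1 + 2.31x2 + 1.28x3 with:
  173x1 + 266x2 + 128x3 ≥ 431   (hiding power)
  24x1 + 202x3 ≥ 339   (yellow component)
  x1, x2, x3 ≥ 0.
The minimum-cost mix takes nothing from iron-oxide red — only carbon black, iron-oxide yellow. Binding constraints: hiding power and yellow component.
Optimal quantities: carbon black = 0.8127 kg, iron-oxide yellow = 1.678 kg.
Cost = 2.31·0.8127 + 1.28·1.678 = 4.0252.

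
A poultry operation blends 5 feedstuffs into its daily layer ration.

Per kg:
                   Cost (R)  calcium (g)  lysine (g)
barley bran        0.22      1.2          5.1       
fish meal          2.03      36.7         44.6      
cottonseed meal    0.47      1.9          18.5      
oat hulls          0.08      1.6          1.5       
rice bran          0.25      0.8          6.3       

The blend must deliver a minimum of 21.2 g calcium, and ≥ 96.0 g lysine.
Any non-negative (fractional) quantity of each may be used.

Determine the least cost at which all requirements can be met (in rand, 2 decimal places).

Set it up as a linear program. Let x1 = kg of barley bran, x2 = kg of fish meal, x3 = kg of cottonseed meal, x4 = kg of oat hulls, x5 = kg of rice bran.
Minimize 0.22x1 + 2.03x2 + 0.47x3 + 0.08x4 + 0.25x5 s.t.:
  1.2x1 + 36.7x2 + 1.9x3 + 1.6x4 + 0.8x5 ≥ 21.2   (calcium)
  5.1x1 + 44.6x2 + 18.5x3 + 1.5x4 + 6.3x5 ≥ 96   (lysine)
  x1, x2, x3, x4, x5 ≥ 0.
At the optimum only fish meal, cottonseed meal are positive (barley bran, oat hulls, rice bran = 0). Binding constraints: calcium and lysine.
That vertex is x2 = 0.3531, x3 = 4.338.
Objective = 2.03·0.3531 + 0.47·4.338 = 2.7557.

R2.76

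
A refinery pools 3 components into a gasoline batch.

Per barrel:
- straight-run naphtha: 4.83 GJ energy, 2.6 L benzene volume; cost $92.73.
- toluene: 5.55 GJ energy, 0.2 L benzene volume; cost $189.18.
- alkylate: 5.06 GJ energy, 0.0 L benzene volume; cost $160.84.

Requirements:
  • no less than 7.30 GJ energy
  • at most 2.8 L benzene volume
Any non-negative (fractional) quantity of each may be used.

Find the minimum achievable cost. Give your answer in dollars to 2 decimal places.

$166.57

Let x1 = barrels of straight-run naphtha, x2 = barrels of toluene, x3 = barrels of alkylate.
Minimize 92.73x1 + 189.18x2 + 160.84x3 s.t.:
  4.83x1 + 5.55x2 + 5.06x3 ≥ 7.3   (energy)
  2.6x1 + 0.2x2 ≤ 2.8   (benzene volume)
  x1, x2, x3 ≥ 0.
At the optimum only straight-run naphtha, alkylate are positive (toluene = 0). The energy and benzene volume requirements are met with equality.
Solving gives x1 = 1.077, x3 = 0.4147.
Objective = 92.73·1.077 + 160.84·0.4147 = 166.5706.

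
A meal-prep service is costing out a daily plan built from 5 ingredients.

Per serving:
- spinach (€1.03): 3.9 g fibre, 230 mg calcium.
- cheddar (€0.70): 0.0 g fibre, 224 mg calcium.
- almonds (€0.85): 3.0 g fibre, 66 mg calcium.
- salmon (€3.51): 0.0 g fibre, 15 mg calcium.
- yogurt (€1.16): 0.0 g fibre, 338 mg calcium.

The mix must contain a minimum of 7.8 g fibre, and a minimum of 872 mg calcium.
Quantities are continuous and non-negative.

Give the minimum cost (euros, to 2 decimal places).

Let x1 = servings of spinach, x2 = servings of cheddar, x3 = servings of almonds, x4 = servings of salmon, x5 = servings of yogurt.
min 1.03x1 + 0.7x2 + 0.85x3 + 3.51x4 + 1.16x5 s.t.:
  3.9x1 + 3x3 ≥ 7.8   (fibre)
  230x1 + 224x2 + 66x3 + 15x4 + 338x5 ≥ 872   (calcium)
  x1, x2, x3, x4, x5 ≥ 0.
The cheapest feasible vertex uses only spinach, cheddar; almonds, salmon, yogurt are not used. Binding constraints: fibre and calcium.
That vertex is x1 = 2, x2 = 1.839.
Cost = 1.03·2 + 0.7·1.839 = 3.3473.

€3.35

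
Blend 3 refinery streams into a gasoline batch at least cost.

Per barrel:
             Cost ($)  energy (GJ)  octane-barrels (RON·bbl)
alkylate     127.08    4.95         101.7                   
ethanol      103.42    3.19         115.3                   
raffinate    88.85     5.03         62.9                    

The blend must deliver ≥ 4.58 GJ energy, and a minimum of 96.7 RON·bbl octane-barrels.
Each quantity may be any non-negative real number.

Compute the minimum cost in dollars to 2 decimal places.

Let x1 = barrels of alkylate, x2 = barrels of ethanol, x3 = barrels of raffinate.
min 127.08x1 + 103.42x2 + 88.85x3 s.t.:
  4.95x1 + 3.19x2 + 5.03x3 ≥ 4.58   (energy)
  101.7x1 + 115.3x2 + 62.9x3 ≥ 96.7   (octane-barrels)
  x1, x2, x3 ≥ 0.
The cheapest feasible vertex uses only ethanol, raffinate; alkylate is not used. Binding constraints: energy and octane-barrels.
That vertex is x2 = 0.5228, x3 = 0.579.
Hence cost = 103.42·0.5228 + 88.85·0.579 = $105.5121.

$105.51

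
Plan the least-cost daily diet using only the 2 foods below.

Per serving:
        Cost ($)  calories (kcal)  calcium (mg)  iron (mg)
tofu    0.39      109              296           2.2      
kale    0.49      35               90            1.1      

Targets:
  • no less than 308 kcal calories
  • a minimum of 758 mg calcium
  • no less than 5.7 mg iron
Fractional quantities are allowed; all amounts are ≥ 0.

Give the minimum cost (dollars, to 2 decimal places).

$1.10

Let x1 = servings of tofu, x2 = servings of kale.
Minimise 0.39x1 + 0.49x2 subject to:
  109x1 + 35x2 ≥ 308   (calories)
  296x1 + 90x2 ≥ 758   (calcium)
  2.2x1 + 1.1x2 ≥ 5.7   (iron)
  x1, x2 ≥ 0.
The minimum-cost mix takes nothing from kale — only tofu. Binding constraint: calories.
That vertex is x1 = 2.826.
Hence cost = 0.39·2.826 = $1.1021.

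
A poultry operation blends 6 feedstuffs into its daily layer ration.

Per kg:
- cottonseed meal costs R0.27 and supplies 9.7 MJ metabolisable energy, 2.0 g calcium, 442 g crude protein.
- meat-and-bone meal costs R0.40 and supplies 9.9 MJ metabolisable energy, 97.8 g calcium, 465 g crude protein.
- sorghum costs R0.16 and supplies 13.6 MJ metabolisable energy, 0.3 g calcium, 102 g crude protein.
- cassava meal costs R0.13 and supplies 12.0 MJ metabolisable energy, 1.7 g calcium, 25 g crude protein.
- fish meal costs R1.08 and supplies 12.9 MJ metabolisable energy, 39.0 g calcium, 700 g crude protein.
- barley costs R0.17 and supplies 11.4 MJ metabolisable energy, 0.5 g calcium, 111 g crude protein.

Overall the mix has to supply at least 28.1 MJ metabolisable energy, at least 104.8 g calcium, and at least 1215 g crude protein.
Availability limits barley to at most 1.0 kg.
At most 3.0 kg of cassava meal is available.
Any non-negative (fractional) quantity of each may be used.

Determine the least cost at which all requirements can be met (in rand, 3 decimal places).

Let x1 = kg of cottonseed meal, x2 = kg of meat-and-bone meal, x3 = kg of sorghum, x4 = kg of cassava meal, x5 = kg of fish meal, x6 = kg of barley.
Minimize 0.27x1 + 0.4x2 + 0.16x3 + 0.13x4 + 1.08x5 + 0.17x6 with:
  9.7x1 + 9.9x2 + 13.6x3 + 12x4 + 12.9x5 + 11.4x6 ≥ 28.1   (metabolisable energy)
  2x1 + 97.8x2 + 0.3x3 + 1.7x4 + 39x5 + 0.5x6 ≥ 104.8   (calcium)
  442x1 + 465x2 + 102x3 + 25x4 + 700x5 + 111x6 ≥ 1215   (crude protein)
  x6 ≤ 1
  x4 ≤ 3
  x1, x2, x3, x4, x5, x6 ≥ 0.
At the optimum only cottonseed meal, meat-and-bone meal, sorghum are positive (cassava meal, fish meal, barley = 0). There the metabolisable energy, calcium, crude protein constraints are tight.
Solving gives x1 = 1.621, x2 = 1.038, x3 = 0.1542.
Objective = 0.27·1.621 + 0.4·1.038 + 0.16·0.1542 = 0.87754.

R0.878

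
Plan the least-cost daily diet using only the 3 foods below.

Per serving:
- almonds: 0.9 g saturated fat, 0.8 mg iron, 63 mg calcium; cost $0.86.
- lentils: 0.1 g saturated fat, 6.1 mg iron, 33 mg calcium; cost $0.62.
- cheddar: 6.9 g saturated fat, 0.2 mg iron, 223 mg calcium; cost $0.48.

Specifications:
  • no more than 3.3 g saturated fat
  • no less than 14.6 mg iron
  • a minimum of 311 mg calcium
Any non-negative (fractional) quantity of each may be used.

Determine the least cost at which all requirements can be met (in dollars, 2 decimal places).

$4.44

Let x1 = servings of almonds, x2 = servings of lentils, x3 = servings of cheddar.
min 0.86x1 + 0.62x2 + 0.48x3 with:
  0.9x1 + 0.1x2 + 6.9x3 ≤ 3.3   (saturated fat)
  0.8x1 + 6.1x2 + 0.2x3 ≥ 14.6   (iron)
  63x1 + 33x2 + 223x3 ≥ 311   (calcium)
  x1, x2, x3 ≥ 0.
The minimum-cost mix takes nothing from almonds — only lentils, cheddar. There the saturated fat and calcium constraints are tight.
That vertex is x2 = 6.865, x3 = 0.3788.
Total cost: 0.62·6.865 + 0.48·0.3788 = 4.4381.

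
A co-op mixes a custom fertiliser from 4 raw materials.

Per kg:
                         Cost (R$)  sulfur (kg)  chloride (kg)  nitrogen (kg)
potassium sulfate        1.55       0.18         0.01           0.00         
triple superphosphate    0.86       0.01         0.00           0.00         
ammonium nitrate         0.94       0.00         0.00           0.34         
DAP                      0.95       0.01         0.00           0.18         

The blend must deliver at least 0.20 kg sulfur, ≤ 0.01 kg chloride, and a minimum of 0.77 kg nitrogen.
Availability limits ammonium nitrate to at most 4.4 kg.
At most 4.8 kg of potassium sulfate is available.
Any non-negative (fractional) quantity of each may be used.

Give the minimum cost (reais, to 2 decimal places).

R$4.58

Let x1 = kg of potassium sulfate, x2 = kg of triple superphosphate, x3 = kg of ammonium nitrate, x4 = kg of DAP.
min 1.55x1 + 0.86x2 + 0.94x3 + 0.95x4 subject to:
  0.18x1 + 0.01x2 + 0.01x4 ≥ 0.2   (sulfur)
  0.01x1 ≤ 0.01   (chloride)
  0.34x3 + 0.18x4 ≥ 0.77   (nitrogen)
  x3 ≤ 4.4
  x1 ≤ 4.8
  x1, x2, x3, x4 ≥ 0.
At the optimum only potassium sulfate, ammonium nitrate, DAP are positive (triple superphosphate = 0). The sulfur, chloride, nitrogen requirements are met with equality.
That vertex is x1 = 1, x3 = 1.206, x4 = 2.
Objective = 1.55·1 + 0.94·1.206 + 0.95·2 = 4.5836.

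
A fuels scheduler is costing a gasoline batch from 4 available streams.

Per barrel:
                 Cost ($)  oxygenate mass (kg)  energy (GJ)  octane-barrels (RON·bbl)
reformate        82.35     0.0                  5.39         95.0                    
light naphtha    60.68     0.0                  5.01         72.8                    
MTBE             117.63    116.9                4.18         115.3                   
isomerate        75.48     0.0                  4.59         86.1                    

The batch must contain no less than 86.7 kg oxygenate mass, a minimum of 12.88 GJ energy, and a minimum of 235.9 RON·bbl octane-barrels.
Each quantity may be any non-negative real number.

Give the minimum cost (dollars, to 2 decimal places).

$212.59

Let x1 = barrels of reformate, x2 = barrels of light naphtha, x3 = barrels of MTBE, x4 = barrels of isomerate.
Minimize 82.35x1 + 60.68x2 + 117.63x3 + 75.48x4 s.t.:
  116.9x3 ≥ 86.7   (oxygenate mass)
  5.39x1 + 5.01x2 + 4.18x3 + 4.59x4 ≥ 12.88   (energy)
  95x1 + 72.8x2 + 115.3x3 + 86.1x4 ≥ 235.9   (octane-barrels)
  x1, x2, x3, x4 ≥ 0.
The cheapest feasible vertex uses only light naphtha, MTBE; reformate, isomerate are not used. There the oxygenate mass and octane-barrels constraints are tight.
Optimal quantities: light naphtha = 2.0658 barrels, MTBE = 0.74166 barrels.
Objective = 60.68·2.0658 + 117.63·0.74166 = 212.5942.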